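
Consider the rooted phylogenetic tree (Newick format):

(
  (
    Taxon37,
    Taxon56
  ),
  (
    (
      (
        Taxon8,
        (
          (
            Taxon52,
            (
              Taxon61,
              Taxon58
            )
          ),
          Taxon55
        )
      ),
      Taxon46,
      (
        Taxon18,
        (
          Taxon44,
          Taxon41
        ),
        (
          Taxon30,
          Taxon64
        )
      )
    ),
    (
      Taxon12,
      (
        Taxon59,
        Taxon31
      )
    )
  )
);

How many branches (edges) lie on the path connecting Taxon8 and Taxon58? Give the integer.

The MRCA of Taxon8 and Taxon58 is the node subtending (Taxon8,((Taxon52,(Taxon61,Taxon58)),Taxon55)).
From Taxon8 up to that node: 1 branch. From Taxon58 up to the same node: 4 branches. Total: 1 + 4 = 5.

5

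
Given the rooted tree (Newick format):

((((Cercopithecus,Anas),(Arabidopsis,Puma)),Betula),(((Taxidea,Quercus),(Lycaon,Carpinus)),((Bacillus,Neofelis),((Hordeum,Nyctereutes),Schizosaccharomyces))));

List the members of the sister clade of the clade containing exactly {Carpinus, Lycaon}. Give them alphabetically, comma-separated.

Quercus, Taxidea

The clade containing exactly {Carpinus, Lycaon} attaches to the tree at the node subtending ((Taxidea,Quercus),(Lycaon,Carpinus)).
The other lineage descending from that same node — the sister group — is (Taxidea,Quercus); its 2 tips in alphabetical order are the answer.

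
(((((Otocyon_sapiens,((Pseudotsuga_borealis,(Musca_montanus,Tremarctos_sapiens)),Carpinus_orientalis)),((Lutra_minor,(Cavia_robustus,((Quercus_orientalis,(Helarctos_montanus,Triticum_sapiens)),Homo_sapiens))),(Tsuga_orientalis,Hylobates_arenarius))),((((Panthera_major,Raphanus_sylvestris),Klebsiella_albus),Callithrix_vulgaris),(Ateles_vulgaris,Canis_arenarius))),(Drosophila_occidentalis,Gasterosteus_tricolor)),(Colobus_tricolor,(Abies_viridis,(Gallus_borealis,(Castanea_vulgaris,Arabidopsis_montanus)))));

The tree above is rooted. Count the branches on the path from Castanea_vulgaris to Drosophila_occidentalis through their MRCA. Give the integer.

The MRCA of Castanea_vulgaris and Drosophila_occidentalis is the root of the tree.
From Castanea_vulgaris up to that node: 5 branches. From Drosophila_occidentalis up to the same node: 3 branches. Total: 5 + 3 = 8.

8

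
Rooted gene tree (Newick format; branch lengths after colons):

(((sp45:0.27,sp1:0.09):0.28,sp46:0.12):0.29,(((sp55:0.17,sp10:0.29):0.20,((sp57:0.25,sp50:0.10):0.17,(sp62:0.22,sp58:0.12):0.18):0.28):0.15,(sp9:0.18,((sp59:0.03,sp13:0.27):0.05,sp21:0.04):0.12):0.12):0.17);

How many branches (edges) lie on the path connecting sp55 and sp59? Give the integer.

7

The MRCA of sp55 and sp59 is the node subtending (((sp55,sp10),((sp57,sp50),(sp62,sp58))),(sp9,((sp59,sp13),sp21))).
From sp55 up to that node: 3 branches. From sp59 up to the same node: 4 branches. Total: 3 + 4 = 7.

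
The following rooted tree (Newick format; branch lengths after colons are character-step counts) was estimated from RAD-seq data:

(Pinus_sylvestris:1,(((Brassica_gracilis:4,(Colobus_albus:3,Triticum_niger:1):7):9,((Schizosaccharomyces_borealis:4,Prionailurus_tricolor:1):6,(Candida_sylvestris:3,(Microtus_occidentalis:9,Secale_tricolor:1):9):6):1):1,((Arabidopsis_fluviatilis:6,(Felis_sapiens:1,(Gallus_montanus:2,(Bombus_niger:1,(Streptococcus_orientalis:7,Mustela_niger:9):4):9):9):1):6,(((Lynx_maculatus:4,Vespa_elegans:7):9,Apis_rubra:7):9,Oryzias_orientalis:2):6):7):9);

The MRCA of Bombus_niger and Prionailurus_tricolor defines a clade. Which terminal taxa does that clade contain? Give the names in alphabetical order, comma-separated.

Apis_rubra, Arabidopsis_fluviatilis, Bombus_niger, Brassica_gracilis, Candida_sylvestris, Colobus_albus, Felis_sapiens, Gallus_montanus, Lynx_maculatus, Microtus_occidentalis, Mustela_niger, Oryzias_orientalis, Prionailurus_tricolor, Schizosaccharomyces_borealis, Secale_tricolor, Streptococcus_orientalis, Triticum_niger, Vespa_elegans

Tracing Bombus_niger: it sits inside (Bombus_niger,(Streptococcus_orientalis,Mustela_niger)).
Tracing Prionailurus_tricolor: it sits inside (Schizosaccharomyces_borealis,Prionailurus_tricolor).
The smallest clade enclosing both is (((Brassica_gracilis,(Colobus_albus,Triticum_niger)),((Schizosaccharomyces_borealis,Prionailurus_tricolor),(Candida_sylvestris,(Microtus_occidentalis,Secale_tricolor)))),((Arabidopsis_fluviatilis,(Felis_sapiens,(Gallus_montanus,(Bombus_niger,(Streptococcus_orientalis,Mustela_niger))))),(((Lynx_maculatus,Vespa_elegans),Apis_rubra),Oryzias_orientalis))); the answer is its 18 terminal taxa in alphabetical order.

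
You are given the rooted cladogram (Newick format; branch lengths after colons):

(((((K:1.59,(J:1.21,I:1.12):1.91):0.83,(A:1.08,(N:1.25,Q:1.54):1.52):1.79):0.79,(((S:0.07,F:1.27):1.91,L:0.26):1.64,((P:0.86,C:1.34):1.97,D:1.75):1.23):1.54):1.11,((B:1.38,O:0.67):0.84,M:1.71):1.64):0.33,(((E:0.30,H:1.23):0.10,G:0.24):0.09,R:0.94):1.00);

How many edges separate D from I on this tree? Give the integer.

7

The MRCA of D and I is the node subtending (((K,(J,I)),(A,(N,Q))),(((S,F),L),((P,C),D))).
From D up to that node: 3 branches. From I up to the same node: 4 branches. Total: 3 + 4 = 7.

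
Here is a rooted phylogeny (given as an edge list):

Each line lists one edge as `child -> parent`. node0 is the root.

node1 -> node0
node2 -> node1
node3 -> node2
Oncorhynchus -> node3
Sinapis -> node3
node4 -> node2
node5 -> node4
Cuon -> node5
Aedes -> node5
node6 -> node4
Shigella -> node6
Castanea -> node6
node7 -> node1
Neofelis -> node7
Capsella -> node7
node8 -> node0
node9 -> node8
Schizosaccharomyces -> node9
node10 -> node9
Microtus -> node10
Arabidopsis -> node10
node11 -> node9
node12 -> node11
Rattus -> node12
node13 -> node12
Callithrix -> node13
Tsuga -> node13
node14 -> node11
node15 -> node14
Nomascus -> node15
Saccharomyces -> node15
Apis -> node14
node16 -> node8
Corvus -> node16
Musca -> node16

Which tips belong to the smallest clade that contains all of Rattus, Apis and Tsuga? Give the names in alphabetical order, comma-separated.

Tracing Rattus: it sits inside (Rattus,(Callithrix,Tsuga)).
Tracing Apis: it sits inside ((Nomascus,Saccharomyces),Apis).
Tracing Tsuga: it sits inside (Callithrix,Tsuga).
The smallest clade enclosing all 3 is ((Rattus,(Callithrix,Tsuga)),((Nomascus,Saccharomyces),Apis)); the answer is its 6 terminal taxa in alphabetical order.

Apis, Callithrix, Nomascus, Rattus, Saccharomyces, Tsuga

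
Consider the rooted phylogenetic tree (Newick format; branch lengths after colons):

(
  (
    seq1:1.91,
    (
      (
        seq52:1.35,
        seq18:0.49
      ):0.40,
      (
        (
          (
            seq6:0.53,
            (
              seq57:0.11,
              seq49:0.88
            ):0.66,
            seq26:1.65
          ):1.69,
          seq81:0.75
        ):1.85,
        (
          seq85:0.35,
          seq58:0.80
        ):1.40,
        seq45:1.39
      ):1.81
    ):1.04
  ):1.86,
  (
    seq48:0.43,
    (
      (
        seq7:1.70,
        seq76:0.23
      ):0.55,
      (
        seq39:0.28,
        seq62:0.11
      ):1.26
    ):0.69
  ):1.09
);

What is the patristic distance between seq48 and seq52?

The path runs seq48 → … → MRCA → … → seq52; the MRCA is the root of the tree.
Branch lengths along that path: 0.43 + 1.09 + 1.86 + 1.04 + 0.40 + 1.35 = 6.17.

6.17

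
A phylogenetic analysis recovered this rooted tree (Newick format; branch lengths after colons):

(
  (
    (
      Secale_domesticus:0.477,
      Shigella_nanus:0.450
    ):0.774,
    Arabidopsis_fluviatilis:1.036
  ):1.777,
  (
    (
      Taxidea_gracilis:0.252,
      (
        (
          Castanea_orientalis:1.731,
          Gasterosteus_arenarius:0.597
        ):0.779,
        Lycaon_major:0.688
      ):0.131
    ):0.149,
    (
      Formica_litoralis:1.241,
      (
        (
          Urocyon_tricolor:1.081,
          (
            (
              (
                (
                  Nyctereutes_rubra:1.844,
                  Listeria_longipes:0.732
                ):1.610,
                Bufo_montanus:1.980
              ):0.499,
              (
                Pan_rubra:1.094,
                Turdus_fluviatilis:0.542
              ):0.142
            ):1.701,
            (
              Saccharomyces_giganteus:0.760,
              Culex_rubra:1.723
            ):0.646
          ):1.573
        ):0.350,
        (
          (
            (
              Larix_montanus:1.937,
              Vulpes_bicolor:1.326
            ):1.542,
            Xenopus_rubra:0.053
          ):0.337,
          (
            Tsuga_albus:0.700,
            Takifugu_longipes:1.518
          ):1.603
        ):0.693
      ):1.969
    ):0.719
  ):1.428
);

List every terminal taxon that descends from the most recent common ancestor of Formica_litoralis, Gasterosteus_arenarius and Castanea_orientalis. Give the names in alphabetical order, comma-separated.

Tracing Formica_litoralis: it sits inside (Formica_litoralis,((Urocyon_tricolor,((((Nyctereutes_rubra,Listeria_longipes),Bufo_montanus),(Pan_rubra,Turdus_fluviatilis)),(Saccharomyces_giganteus,Culex_rubra))),(((Larix_montanus,Vulpes_bicolor),Xenopus_rubra),(Tsuga_albus,Takifugu_longipes)))).
Tracing Gasterosteus_arenarius: it sits inside (Castanea_orientalis,Gasterosteus_arenarius).
Tracing Castanea_orientalis: it sits inside (Castanea_orientalis,Gasterosteus_arenarius).
The smallest clade enclosing all 3 is ((Taxidea_gracilis,((Castanea_orientalis,Gasterosteus_arenarius),Lycaon_major)),(Formica_litoralis,((Urocyon_tricolor,((((Nyctereutes_rubra,Listeria_longipes),Bufo_montanus),(Pan_rubra,Turdus_fluviatilis)),(Saccharomyces_giganteus,Culex_rubra))),(((Larix_montanus,Vulpes_bicolor),Xenopus_rubra),(Tsuga_albus,Takifugu_longipes))))); the answer is its 18 terminal taxa in alphabetical order.

Bufo_montanus, Castanea_orientalis, Culex_rubra, Formica_litoralis, Gasterosteus_arenarius, Larix_montanus, Listeria_longipes, Lycaon_major, Nyctereutes_rubra, Pan_rubra, Saccharomyces_giganteus, Takifugu_longipes, Taxidea_gracilis, Tsuga_albus, Turdus_fluviatilis, Urocyon_tricolor, Vulpes_bicolor, Xenopus_rubra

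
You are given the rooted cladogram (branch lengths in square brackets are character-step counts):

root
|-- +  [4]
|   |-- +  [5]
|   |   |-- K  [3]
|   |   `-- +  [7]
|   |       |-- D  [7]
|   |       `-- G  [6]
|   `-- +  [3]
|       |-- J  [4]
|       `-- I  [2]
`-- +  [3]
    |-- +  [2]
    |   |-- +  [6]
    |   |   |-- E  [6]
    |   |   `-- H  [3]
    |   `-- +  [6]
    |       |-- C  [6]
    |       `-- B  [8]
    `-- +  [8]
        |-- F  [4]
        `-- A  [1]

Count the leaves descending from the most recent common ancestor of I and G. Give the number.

5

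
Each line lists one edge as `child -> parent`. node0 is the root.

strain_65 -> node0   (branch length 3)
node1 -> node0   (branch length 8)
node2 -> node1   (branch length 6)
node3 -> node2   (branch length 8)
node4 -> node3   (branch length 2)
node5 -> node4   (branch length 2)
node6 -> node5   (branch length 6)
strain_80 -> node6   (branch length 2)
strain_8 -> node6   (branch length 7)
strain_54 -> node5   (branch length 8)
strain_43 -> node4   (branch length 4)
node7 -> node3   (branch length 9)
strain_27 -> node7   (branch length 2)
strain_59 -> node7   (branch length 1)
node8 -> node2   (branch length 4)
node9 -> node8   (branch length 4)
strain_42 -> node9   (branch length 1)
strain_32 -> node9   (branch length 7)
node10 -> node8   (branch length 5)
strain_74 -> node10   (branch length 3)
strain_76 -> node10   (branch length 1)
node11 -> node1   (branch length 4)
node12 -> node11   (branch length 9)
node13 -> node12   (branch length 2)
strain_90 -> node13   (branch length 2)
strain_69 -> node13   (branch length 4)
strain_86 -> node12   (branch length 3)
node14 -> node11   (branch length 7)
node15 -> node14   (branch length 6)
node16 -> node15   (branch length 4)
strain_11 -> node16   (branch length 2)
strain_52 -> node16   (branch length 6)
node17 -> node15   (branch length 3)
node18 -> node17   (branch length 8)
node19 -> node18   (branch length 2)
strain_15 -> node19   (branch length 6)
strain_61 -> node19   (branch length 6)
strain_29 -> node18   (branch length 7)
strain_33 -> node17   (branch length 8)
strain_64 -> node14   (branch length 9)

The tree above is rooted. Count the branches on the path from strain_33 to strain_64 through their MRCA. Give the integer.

The MRCA of strain_33 and strain_64 is the node subtending (((strain_11,strain_52),(((strain_15,strain_61),strain_29),strain_33)),strain_64).
From strain_33 up to that node: 3 branches. From strain_64 up to the same node: 1 branch. Total: 3 + 1 = 4.

4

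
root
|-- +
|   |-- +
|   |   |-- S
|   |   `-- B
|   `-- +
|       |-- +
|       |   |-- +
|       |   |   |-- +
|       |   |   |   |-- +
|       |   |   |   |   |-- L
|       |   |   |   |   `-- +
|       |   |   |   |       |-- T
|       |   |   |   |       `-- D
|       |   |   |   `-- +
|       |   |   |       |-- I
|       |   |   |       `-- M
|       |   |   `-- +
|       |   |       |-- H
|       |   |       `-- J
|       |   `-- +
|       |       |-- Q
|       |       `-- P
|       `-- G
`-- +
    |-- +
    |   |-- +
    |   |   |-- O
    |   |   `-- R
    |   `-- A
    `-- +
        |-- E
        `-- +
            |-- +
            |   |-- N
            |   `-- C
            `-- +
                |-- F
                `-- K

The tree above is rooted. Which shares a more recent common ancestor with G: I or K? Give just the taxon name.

The MRCA of G and I subtends (((((L,(T,D)),(I,M)),(H,J)),(Q,P)),G) (10 taxa).
The MRCA of G and K is the root, subtending the entire tree (20 taxa).
The first is nested inside the second, so G shares a more recent common ancestor with I.

I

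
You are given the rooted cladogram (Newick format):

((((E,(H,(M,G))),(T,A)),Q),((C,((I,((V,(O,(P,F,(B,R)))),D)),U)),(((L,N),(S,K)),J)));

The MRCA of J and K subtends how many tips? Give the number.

5

The MRCA of J and K is the node subtending (((L,N),(S,K)),J).
That clade contains 5 terminal taxa: J, K, L, N, S.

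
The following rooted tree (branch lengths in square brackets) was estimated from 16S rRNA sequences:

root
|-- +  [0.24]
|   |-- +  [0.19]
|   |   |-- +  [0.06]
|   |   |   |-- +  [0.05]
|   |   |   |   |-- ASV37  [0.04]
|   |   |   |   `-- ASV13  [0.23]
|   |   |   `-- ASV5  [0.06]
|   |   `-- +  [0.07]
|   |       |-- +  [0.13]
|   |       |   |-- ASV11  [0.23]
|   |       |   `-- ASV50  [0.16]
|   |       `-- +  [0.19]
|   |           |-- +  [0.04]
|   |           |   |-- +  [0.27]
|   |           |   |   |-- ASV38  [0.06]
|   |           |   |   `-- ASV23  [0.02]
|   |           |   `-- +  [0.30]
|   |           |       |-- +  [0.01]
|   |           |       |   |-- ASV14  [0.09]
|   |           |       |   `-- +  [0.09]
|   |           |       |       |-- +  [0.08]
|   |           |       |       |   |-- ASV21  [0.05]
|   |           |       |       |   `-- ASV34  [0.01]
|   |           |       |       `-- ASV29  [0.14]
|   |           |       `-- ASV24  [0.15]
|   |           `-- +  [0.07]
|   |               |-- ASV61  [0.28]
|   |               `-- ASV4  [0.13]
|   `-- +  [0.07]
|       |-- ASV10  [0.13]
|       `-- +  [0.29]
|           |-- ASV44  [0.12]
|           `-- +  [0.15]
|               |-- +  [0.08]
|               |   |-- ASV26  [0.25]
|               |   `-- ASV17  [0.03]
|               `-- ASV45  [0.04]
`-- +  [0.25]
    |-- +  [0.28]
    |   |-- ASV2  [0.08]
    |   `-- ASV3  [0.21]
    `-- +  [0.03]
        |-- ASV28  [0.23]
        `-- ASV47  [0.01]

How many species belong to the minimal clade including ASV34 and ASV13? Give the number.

14

The MRCA of ASV34 and ASV13 is the node subtending (((ASV37,ASV13),ASV5),((ASV11,ASV50),(((ASV38,ASV23),((ASV14,((ASV21,ASV34),ASV29)),ASV24)),(ASV61,ASV4)))).
That clade contains 14 terminal taxa: ASV11, ASV13, ASV14, ASV21, ASV23, ASV24, ASV29, ASV34, ASV37, ASV38, ASV4, ASV5, ASV50, ASV61.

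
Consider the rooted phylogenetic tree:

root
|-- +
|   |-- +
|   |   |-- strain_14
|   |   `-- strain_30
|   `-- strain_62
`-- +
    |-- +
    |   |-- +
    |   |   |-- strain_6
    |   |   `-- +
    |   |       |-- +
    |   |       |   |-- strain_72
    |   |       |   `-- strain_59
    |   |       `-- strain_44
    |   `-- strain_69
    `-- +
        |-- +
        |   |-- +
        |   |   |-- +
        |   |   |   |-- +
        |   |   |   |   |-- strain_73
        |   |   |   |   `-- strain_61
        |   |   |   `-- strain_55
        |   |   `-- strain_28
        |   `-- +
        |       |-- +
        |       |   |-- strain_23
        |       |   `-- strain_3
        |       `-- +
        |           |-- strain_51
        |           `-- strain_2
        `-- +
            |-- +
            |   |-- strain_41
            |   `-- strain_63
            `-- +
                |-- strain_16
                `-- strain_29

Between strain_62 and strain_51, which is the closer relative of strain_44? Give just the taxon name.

strain_51

The MRCA of strain_44 and strain_51 subtends (((strain_6,((strain_72,strain_59),strain_44)),strain_69),(((((strain_73,strain_61),strain_55),strain_28),((strain_23,strain_3),(strain_51,strain_2))),((strain_41,strain_63),(strain_16,strain_29)))) (17 taxa).
The MRCA of strain_44 and strain_62 is the root, subtending the entire tree (20 taxa).
The first is nested inside the second, so strain_44 shares a more recent common ancestor with strain_51.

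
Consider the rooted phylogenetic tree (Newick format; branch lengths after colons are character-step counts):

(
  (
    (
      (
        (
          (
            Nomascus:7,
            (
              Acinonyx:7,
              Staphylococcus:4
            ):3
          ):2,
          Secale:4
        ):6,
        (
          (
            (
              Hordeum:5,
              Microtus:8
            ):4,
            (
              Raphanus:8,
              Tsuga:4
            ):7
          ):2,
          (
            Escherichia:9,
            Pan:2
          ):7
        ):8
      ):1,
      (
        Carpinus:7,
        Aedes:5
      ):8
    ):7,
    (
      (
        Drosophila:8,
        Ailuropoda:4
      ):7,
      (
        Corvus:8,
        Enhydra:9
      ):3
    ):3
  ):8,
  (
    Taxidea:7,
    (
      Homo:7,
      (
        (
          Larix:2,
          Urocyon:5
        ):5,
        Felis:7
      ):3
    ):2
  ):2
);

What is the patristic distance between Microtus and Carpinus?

38

The path runs Microtus → … → MRCA → … → Carpinus; the MRCA is the node subtending ((((Nomascus,(Acinonyx,Staphylococcus)),Secale),(((Hordeum,Microtus),(Raphanus,Tsuga)),(Escherichia,Pan))),(Carpinus,Aedes)).
Branch lengths along that path: 8 + 4 + 2 + 8 + 1 + 8 + 7 = 38.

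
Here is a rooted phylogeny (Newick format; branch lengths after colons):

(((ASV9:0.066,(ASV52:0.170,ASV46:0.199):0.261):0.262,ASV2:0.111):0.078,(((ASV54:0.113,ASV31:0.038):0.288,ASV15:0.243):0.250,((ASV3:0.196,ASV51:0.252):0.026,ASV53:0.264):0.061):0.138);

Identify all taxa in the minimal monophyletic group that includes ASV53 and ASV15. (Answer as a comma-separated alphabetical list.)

ASV15, ASV3, ASV31, ASV51, ASV53, ASV54

Tracing ASV53: it sits inside ((ASV3,ASV51),ASV53).
Tracing ASV15: it sits inside ((ASV54,ASV31),ASV15).
The smallest clade enclosing both is (((ASV54,ASV31),ASV15),((ASV3,ASV51),ASV53)); the answer is its 6 terminal taxa in alphabetical order.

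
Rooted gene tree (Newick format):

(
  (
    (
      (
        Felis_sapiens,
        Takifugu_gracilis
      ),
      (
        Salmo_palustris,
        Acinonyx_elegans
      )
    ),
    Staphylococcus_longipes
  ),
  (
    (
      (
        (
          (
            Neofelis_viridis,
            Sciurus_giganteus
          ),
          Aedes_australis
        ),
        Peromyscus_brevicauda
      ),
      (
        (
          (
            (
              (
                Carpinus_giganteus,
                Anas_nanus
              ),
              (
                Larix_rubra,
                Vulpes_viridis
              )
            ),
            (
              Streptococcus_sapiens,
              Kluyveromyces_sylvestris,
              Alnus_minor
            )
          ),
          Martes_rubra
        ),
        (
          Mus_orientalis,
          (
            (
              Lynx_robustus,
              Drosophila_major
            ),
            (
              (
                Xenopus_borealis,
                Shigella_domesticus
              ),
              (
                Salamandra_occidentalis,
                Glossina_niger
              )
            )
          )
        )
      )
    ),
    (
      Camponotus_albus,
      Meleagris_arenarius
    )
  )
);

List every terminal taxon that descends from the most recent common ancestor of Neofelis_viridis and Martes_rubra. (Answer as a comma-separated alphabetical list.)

Tracing Neofelis_viridis: it sits inside (Neofelis_viridis,Sciurus_giganteus).
Tracing Martes_rubra: it sits inside ((((Carpinus_giganteus,Anas_nanus),(Larix_rubra,Vulpes_viridis)),(Streptococcus_sapiens,Kluyveromyces_sylvestris,Alnus_minor)),Martes_rubra).
The smallest clade enclosing both is ((((Neofelis_viridis,Sciurus_giganteus),Aedes_australis),Peromyscus_brevicauda),(((((Carpinus_giganteus,Anas_nanus),(Larix_rubra,Vulpes_viridis)),(Streptococcus_sapiens,Kluyveromyces_sylvestris,Alnus_minor)),Martes_rubra),(Mus_orientalis,((Lynx_robustus,Drosophila_major),((Xenopus_borealis,Shigella_domesticus),(Salamandra_occidentalis,Glossina_niger)))))); the answer is its 19 terminal taxa in alphabetical order.

Aedes_australis, Alnus_minor, Anas_nanus, Carpinus_giganteus, Drosophila_major, Glossina_niger, Kluyveromyces_sylvestris, Larix_rubra, Lynx_robustus, Martes_rubra, Mus_orientalis, Neofelis_viridis, Peromyscus_brevicauda, Salamandra_occidentalis, Sciurus_giganteus, Shigella_domesticus, Streptococcus_sapiens, Vulpes_viridis, Xenopus_borealis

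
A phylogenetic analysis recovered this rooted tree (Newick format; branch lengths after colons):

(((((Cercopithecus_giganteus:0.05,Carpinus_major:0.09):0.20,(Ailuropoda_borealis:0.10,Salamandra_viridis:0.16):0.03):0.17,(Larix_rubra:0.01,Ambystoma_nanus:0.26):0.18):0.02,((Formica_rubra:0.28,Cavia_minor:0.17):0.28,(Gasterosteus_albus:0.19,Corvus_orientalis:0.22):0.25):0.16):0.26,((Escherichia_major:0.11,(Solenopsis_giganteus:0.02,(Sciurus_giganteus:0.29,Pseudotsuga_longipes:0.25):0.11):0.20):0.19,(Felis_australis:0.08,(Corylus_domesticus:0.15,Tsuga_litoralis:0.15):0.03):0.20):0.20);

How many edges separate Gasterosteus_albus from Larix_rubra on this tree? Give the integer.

6

The MRCA of Gasterosteus_albus and Larix_rubra is the node subtending ((((Cercopithecus_giganteus,Carpinus_major),(Ailuropoda_borealis,Salamandra_viridis)),(Larix_rubra,Ambystoma_nanus)),((Formica_rubra,Cavia_minor),(Gasterosteus_albus,Corvus_orientalis))).
From Gasterosteus_albus up to that node: 3 branches. From Larix_rubra up to the same node: 3 branches. Total: 3 + 3 = 6.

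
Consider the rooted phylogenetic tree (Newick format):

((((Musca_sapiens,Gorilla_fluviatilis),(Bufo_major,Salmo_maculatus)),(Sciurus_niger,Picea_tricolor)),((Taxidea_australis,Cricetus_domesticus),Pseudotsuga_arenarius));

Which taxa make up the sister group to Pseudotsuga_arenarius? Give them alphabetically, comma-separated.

Pseudotsuga_arenarius attaches to the tree at the node subtending ((Taxidea_australis,Cricetus_domesticus),Pseudotsuga_arenarius).
The other lineage descending from that same node — the sister group — is (Taxidea_australis,Cricetus_domesticus); its 2 tips in alphabetical order are the answer.

Cricetus_domesticus, Taxidea_australis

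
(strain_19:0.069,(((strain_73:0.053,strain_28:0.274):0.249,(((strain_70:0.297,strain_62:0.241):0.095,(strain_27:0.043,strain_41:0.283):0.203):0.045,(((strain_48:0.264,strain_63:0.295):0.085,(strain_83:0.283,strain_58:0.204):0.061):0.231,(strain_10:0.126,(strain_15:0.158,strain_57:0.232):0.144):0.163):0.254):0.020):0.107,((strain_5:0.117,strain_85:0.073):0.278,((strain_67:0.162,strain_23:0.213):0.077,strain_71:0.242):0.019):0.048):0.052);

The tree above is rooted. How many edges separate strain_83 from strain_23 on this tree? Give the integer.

10

The MRCA of strain_83 and strain_23 is the node subtending (((strain_73,strain_28),(((strain_70,strain_62),(strain_27,strain_41)),(((strain_48,strain_63),(strain_83,strain_58)),(strain_10,(strain_15,strain_57))))),((strain_5,strain_85),((strain_67,strain_23),strain_71))).
From strain_83 up to that node: 6 branches. From strain_23 up to the same node: 4 branches. Total: 6 + 4 = 10.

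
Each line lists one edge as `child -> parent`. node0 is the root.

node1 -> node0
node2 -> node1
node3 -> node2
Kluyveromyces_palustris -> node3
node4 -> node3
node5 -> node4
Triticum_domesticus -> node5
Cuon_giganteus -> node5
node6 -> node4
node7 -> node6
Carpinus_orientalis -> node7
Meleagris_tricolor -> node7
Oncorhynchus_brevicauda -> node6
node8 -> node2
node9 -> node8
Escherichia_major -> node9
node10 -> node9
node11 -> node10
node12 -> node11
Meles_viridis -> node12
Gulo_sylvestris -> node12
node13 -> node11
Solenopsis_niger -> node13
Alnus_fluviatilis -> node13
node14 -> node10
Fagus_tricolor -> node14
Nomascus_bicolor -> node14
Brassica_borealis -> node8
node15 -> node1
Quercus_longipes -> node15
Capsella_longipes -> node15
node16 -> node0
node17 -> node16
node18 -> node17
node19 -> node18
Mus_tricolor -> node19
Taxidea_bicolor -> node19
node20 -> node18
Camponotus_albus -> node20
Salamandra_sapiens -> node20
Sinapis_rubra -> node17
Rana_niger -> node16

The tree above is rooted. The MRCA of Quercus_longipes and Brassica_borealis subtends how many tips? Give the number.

16

The MRCA of Quercus_longipes and Brassica_borealis is the node subtending (((Kluyveromyces_palustris,((Triticum_domesticus,Cuon_giganteus),((Carpinus_orientalis,Meleagris_tricolor),Oncorhynchus_brevicauda))),((Escherichia_major,(((Meles_viridis,Gulo_sylvestris),(Solenopsis_niger,Alnus_fluviatilis)),(Fagus_tricolor,Nomascus_bicolor))),Brassica_borealis)),(Quercus_longipes,Capsella_longipes)).
That clade contains 16 terminal taxa: Alnus_fluviatilis, Brassica_borealis, Capsella_longipes, Carpinus_orientalis, Cuon_giganteus, Escherichia_major, Fagus_tricolor, Gulo_sylvestris, Kluyveromyces_palustris, Meleagris_tricolor, Meles_viridis, Nomascus_bicolor, Oncorhynchus_brevicauda, Quercus_longipes, Solenopsis_niger, Triticum_domesticus.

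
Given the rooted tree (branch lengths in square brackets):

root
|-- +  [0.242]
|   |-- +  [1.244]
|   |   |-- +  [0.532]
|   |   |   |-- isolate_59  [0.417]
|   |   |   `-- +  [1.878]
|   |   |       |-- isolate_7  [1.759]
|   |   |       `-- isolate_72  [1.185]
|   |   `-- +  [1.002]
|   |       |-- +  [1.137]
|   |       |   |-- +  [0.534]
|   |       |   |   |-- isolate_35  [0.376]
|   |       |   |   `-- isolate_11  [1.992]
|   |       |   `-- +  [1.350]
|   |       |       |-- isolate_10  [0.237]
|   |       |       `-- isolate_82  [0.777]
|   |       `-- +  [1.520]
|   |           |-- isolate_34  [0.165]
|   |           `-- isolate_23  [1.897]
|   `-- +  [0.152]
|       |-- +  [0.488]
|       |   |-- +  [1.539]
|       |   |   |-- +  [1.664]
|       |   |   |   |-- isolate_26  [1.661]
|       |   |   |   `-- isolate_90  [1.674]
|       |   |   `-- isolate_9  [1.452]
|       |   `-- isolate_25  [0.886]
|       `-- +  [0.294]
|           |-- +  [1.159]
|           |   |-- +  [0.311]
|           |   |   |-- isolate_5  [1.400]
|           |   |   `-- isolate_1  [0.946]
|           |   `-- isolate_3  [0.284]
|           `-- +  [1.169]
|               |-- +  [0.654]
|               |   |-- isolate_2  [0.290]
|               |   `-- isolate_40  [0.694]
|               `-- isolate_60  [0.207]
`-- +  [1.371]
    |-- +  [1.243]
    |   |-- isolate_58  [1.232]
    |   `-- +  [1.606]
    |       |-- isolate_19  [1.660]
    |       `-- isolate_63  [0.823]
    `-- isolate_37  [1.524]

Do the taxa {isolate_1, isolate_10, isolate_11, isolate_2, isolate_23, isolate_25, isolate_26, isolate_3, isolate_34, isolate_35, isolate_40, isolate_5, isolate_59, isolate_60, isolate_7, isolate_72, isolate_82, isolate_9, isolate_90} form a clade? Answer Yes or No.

Yes

The most recent common ancestor of these taxa subtends (((isolate_59,(isolate_7,isolate_72)),(((isolate_35,isolate_11),(isolate_10,isolate_82)),(isolate_34,isolate_23))),((((isolate_26,isolate_90),isolate_9),isolate_25),(((isolate_5,isolate_1),isolate_3),((isolate_2,isolate_40),isolate_60)))).
That clade has exactly 19 tips — every listed taxon and nothing else — so the group is monophyletic.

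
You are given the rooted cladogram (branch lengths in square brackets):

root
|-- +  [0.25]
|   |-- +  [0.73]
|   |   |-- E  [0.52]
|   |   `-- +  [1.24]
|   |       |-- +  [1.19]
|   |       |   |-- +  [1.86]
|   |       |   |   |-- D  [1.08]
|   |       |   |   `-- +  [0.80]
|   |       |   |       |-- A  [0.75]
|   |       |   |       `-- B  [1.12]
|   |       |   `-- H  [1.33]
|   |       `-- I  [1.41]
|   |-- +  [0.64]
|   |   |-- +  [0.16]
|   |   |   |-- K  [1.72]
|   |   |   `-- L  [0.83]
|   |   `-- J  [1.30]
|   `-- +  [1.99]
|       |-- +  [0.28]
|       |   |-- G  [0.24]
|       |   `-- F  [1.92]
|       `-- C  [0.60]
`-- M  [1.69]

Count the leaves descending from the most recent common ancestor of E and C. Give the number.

12

The MRCA of E and C is the node subtending ((E,(((D,(A,B)),H),I)),((K,L),J),((G,F),C)).
That clade contains 12 terminal taxa: A, B, C, D, E, F, G, H, I, J, K, L.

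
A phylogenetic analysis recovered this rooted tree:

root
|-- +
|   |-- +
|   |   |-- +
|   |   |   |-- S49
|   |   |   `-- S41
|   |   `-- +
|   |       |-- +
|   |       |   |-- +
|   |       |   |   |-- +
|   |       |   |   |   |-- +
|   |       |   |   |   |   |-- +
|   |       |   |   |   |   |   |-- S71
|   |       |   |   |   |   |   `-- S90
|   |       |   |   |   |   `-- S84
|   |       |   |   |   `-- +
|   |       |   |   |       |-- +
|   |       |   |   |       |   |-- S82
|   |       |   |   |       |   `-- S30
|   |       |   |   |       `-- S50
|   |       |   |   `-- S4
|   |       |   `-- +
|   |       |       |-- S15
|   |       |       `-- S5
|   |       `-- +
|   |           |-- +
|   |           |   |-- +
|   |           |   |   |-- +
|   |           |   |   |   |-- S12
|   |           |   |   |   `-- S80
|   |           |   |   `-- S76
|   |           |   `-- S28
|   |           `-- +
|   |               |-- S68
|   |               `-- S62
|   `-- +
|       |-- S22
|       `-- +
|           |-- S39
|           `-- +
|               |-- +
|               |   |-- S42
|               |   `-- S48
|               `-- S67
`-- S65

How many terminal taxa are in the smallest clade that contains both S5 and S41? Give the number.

The MRCA of S5 and S41 is the node subtending ((S49,S41),((((((S71,S90),S84),((S82,S30),S50)),S4),(S15,S5)),((((S12,S80),S76),S28),(S68,S62)))).
That clade contains 17 terminal taxa: S12, S15, S28, S30, S4, S41, S49, S5, S50, S62, S68, S71, S76, S80, S82, S84, S90.

17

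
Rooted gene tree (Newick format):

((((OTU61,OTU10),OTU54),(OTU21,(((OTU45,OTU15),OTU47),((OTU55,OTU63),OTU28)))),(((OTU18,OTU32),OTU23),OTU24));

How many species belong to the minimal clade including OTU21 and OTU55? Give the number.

7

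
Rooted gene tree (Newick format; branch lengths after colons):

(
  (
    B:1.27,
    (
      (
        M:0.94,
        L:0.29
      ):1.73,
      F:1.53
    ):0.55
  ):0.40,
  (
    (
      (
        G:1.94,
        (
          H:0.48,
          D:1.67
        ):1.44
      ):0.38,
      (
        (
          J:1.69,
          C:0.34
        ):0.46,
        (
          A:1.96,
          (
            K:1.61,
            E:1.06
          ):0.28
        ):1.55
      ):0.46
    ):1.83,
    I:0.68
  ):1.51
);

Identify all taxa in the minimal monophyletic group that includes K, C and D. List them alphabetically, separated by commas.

A, C, D, E, G, H, J, K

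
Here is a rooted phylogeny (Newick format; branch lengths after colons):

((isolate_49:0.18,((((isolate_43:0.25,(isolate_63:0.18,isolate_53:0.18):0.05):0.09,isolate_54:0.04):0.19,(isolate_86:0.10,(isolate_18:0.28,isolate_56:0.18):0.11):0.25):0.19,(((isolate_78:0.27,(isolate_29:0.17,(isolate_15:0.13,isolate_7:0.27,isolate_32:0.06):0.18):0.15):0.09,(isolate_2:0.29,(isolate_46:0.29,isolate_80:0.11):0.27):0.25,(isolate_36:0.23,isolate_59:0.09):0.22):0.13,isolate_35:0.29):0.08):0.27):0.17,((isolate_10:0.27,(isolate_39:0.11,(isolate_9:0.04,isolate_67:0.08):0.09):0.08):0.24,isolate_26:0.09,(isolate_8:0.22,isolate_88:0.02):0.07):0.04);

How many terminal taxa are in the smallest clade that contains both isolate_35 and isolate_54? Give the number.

The MRCA of isolate_35 and isolate_54 is the node subtending ((((isolate_43,(isolate_63,isolate_53)),isolate_54),(isolate_86,(isolate_18,isolate_56))),(((isolate_78,(isolate_29,(isolate_15,isolate_7,isolate_32))),(isolate_2,(isolate_46,isolate_80)),(isolate_36,isolate_59)),isolate_35)).
That clade contains 18 terminal taxa: isolate_15, isolate_18, isolate_2, isolate_29, isolate_32, isolate_35, isolate_36, isolate_43, isolate_46, isolate_53, isolate_54, isolate_56, isolate_59, isolate_63, isolate_7, isolate_78, isolate_80, isolate_86.

18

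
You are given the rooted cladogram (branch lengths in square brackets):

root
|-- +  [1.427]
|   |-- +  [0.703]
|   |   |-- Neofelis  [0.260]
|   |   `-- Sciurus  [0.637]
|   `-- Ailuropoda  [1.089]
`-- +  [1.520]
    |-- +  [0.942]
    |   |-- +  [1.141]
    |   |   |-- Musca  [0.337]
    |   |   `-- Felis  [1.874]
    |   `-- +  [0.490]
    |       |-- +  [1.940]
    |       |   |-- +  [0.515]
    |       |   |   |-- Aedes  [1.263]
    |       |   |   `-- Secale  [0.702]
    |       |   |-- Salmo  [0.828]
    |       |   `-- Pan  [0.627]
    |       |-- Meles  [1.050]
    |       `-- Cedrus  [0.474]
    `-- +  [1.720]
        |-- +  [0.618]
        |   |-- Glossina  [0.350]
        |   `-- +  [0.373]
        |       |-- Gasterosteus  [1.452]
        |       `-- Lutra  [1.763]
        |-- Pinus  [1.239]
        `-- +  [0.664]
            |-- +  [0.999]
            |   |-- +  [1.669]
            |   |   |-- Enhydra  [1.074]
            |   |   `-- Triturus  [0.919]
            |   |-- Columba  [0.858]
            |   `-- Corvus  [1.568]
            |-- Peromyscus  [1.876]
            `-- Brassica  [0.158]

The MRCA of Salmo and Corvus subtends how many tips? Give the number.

The MRCA of Salmo and Corvus is the node subtending (((Musca,Felis),(((Aedes,Secale),Salmo,Pan),Meles,Cedrus)),((Glossina,(Gasterosteus,Lutra)),Pinus,(((Enhydra,Triturus),Columba,Corvus),Peromyscus,Brassica))).
That clade contains 18 terminal taxa: Aedes, Brassica, Cedrus, Columba, Corvus, Enhydra, Felis, Gasterosteus, Glossina, Lutra, Meles, Musca, Pan, Peromyscus, Pinus, Salmo, Secale, Triturus.

18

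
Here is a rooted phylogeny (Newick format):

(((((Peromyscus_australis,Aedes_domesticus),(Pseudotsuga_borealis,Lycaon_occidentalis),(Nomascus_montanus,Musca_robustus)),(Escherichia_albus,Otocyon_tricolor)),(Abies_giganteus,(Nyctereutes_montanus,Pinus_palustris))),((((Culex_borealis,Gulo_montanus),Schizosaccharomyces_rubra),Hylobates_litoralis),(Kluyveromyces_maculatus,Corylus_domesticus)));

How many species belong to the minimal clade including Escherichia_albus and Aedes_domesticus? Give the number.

8

The MRCA of Escherichia_albus and Aedes_domesticus is the node subtending (((Peromyscus_australis,Aedes_domesticus),(Pseudotsuga_borealis,Lycaon_occidentalis),(Nomascus_montanus,Musca_robustus)),(Escherichia_albus,Otocyon_tricolor)).
That clade contains 8 terminal taxa: Aedes_domesticus, Escherichia_albus, Lycaon_occidentalis, Musca_robustus, Nomascus_montanus, Otocyon_tricolor, Peromyscus_australis, Pseudotsuga_borealis.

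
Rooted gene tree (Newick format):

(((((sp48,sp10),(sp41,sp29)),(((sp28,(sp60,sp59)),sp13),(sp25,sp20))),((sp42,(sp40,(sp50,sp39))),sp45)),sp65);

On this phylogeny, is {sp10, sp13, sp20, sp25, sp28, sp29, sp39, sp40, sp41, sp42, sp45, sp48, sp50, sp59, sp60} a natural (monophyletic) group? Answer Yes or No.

The most recent common ancestor of these taxa subtends ((((sp48,sp10),(sp41,sp29)),(((sp28,(sp60,sp59)),sp13),(sp25,sp20))),((sp42,(sp40,(sp50,sp39))),sp45)).
That clade has exactly 15 tips — every listed taxon and nothing else — so the group is monophyletic.

Yes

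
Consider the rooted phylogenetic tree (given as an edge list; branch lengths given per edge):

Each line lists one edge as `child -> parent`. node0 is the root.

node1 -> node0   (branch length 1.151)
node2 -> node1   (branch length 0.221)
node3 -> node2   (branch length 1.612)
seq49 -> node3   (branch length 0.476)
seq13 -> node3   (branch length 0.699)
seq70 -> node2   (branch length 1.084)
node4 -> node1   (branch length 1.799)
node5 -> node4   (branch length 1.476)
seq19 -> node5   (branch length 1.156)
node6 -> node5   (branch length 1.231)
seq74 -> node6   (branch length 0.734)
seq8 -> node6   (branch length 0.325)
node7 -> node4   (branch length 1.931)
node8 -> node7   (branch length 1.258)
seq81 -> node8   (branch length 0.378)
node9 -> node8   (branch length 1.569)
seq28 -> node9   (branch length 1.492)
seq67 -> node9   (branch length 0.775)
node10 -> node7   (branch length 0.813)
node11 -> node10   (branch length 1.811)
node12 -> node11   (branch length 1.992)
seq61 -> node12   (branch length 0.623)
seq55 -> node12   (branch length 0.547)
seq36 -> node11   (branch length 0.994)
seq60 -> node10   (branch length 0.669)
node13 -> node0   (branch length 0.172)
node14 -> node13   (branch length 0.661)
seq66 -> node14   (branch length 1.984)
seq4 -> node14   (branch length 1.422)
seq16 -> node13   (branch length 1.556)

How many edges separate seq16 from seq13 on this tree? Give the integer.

6

The MRCA of seq16 and seq13 is the root of the tree.
From seq16 up to that node: 2 branches. From seq13 up to the same node: 4 branches. Total: 2 + 4 = 6.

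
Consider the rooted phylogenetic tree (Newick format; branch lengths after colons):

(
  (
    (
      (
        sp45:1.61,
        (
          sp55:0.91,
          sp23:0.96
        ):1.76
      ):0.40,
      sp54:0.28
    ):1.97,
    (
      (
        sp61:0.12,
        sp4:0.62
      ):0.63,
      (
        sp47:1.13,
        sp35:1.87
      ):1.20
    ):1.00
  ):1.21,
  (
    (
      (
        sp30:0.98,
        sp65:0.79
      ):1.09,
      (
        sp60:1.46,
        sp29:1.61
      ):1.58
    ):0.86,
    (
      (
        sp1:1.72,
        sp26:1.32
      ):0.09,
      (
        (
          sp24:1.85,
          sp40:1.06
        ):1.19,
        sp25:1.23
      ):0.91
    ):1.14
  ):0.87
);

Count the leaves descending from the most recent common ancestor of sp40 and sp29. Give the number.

9

The MRCA of sp40 and sp29 is the node subtending (((sp30,sp65),(sp60,sp29)),((sp1,sp26),((sp24,sp40),sp25))).
That clade contains 9 terminal taxa: sp1, sp24, sp25, sp26, sp29, sp30, sp40, sp60, sp65.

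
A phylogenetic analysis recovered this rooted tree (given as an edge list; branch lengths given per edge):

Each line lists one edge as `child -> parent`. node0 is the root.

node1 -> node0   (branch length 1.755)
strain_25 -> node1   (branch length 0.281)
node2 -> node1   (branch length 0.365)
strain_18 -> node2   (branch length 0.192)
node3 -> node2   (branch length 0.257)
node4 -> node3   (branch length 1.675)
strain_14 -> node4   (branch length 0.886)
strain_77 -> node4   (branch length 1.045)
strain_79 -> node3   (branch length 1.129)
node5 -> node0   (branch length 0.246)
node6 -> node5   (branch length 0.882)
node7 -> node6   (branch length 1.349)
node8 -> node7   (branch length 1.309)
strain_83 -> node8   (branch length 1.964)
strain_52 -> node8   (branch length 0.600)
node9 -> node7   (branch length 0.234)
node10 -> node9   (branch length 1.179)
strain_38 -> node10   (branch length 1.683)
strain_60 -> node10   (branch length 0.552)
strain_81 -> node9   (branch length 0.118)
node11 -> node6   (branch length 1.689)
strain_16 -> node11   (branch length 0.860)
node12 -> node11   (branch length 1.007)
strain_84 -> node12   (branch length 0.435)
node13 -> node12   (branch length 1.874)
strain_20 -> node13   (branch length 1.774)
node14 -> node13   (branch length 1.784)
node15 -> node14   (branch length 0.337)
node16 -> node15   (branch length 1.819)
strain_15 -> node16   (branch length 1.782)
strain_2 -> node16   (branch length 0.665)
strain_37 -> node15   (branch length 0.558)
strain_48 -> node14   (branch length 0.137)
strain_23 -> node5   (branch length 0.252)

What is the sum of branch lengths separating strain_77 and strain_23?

5.595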